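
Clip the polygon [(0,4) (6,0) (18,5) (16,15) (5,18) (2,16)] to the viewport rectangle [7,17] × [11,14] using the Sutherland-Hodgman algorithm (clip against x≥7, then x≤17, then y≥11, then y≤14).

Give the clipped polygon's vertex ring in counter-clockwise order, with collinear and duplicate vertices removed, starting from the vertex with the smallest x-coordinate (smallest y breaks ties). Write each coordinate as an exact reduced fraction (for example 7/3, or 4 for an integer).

Clipped polygon: [(7,11) (84/5,11) (81/5,14) (7,14)]

1. After x ≥ 7: [(7,5/12) (18,5) (16,15) (7,192/11)]
2. After x ≤ 17: [(7,5/12) (17,55/12) (17,10) (16,15) (7,192/11)]
3. After y ≥ 11: [(7,11) (84/5,11) (16,15) (7,192/11)]
4. After y ≤ 14: [(7,14) (7,11) (84/5,11) (81/5,14)]
5. Canonical ring: [(7,11) (84/5,11) (81/5,14) (7,14)]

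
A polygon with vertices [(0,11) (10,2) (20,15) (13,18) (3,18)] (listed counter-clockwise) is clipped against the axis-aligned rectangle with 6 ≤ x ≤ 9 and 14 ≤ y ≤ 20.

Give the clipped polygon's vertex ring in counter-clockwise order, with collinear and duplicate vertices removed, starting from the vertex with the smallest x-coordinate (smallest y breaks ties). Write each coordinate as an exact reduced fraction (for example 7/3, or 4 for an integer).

1. After x ≥ 6: [(6,28/5) (10,2) (20,15) (13,18) (6,18)]
2. After x ≤ 9: [(6,28/5) (9,29/10) (9,18) (6,18)]
3. After y ≥ 14: [(6,14) (9,14) (9,18) (6,18)]
4. After y ≤ 20: [(6,14) (9,14) (9,18) (6,18)]
5. Canonical ring: [(6,14) (9,14) (9,18) (6,18)]

Clipped polygon: [(6,14) (9,14) (9,18) (6,18)]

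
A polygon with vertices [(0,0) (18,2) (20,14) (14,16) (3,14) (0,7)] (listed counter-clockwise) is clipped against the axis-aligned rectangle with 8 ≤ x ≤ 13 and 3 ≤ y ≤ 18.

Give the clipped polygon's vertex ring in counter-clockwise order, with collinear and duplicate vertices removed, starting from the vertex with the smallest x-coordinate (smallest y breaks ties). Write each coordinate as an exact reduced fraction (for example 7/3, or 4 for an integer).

Clipped polygon: [(8,3) (13,3) (13,174/11) (8,164/11)]

1. After x ≥ 8: [(8,8/9) (18,2) (20,14) (14,16) (8,164/11)]
2. After x ≤ 13: [(8,8/9) (13,13/9) (13,174/11) (8,164/11)]
3. After y ≥ 3: [(8,3) (13,3) (13,174/11) (8,164/11)]
4. After y ≤ 18: [(8,3) (13,3) (13,174/11) (8,164/11)]
5. Canonical ring: [(8,3) (13,3) (13,174/11) (8,164/11)]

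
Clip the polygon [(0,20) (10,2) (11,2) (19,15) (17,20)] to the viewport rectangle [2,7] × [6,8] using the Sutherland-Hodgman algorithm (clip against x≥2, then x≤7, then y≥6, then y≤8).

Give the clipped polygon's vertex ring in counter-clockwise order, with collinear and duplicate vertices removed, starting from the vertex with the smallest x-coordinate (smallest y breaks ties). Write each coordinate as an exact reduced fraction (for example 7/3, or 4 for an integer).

Clipped polygon: [(20/3,8) (7,37/5) (7,8)]

1. After x ≥ 2: [(2,20) (2,82/5) (10,2) (11,2) (19,15) (17,20)]
2. After x ≤ 7: [(7,20) (2,20) (2,82/5) (7,37/5)]
3. After y ≥ 6: [(7,20) (2,20) (2,82/5) (7,37/5)]
4. After y ≤ 8: [(7,8) (20/3,8) (7,37/5)]
5. Canonical ring: [(20/3,8) (7,37/5) (7,8)]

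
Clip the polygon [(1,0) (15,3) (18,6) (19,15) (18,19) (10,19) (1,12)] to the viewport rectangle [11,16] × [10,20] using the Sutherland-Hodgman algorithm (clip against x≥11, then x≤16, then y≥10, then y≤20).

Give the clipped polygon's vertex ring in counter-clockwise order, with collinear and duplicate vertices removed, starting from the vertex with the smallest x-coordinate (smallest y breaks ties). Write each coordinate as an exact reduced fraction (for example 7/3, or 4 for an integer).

Clipped polygon: [(11,10) (16,10) (16,19) (11,19)]

1. After x ≥ 11: [(11,15/7) (15,3) (18,6) (19,15) (18,19) (11,19)]
2. After x ≤ 16: [(11,15/7) (15,3) (16,4) (16,19) (11,19)]
3. After y ≥ 10: [(11,10) (16,10) (16,19) (11,19)]
4. After y ≤ 20: [(11,10) (16,10) (16,19) (11,19)]
5. Canonical ring: [(11,10) (16,10) (16,19) (11,19)]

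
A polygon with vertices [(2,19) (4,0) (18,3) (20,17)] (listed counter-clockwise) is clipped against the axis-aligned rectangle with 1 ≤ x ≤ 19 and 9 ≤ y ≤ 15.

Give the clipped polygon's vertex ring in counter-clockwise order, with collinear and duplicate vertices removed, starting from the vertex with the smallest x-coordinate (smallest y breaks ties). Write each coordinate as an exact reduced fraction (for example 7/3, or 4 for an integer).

1. After x ≥ 1: [(2,19) (4,0) (18,3) (20,17)]
2. After x ≤ 19: [(19,154/9) (2,19) (4,0) (18,3) (19,10)]
3. After y ≥ 9: [(19,154/9) (2,19) (58/19,9) (132/7,9) (19,10)]
4. After y ≤ 15: [(19,15) (46/19,15) (58/19,9) (132/7,9) (19,10)]
5. Canonical ring: [(46/19,15) (58/19,9) (132/7,9) (19,10) (19,15)]

Clipped polygon: [(46/19,15) (58/19,9) (132/7,9) (19,10) (19,15)]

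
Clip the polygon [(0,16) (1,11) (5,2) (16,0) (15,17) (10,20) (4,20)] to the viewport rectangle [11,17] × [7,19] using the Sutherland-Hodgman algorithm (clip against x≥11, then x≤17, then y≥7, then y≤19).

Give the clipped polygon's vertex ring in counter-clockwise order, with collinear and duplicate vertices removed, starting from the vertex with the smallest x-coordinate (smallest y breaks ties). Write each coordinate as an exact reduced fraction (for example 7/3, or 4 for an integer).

1. After x ≥ 11: [(11,10/11) (16,0) (15,17) (11,97/5)]
2. After x ≤ 17: [(11,10/11) (16,0) (15,17) (11,97/5)]
3. After y ≥ 7: [(11,7) (265/17,7) (15,17) (11,97/5)]
4. After y ≤ 19: [(11,19) (11,7) (265/17,7) (15,17) (35/3,19)]
5. Canonical ring: [(11,7) (265/17,7) (15,17) (35/3,19) (11,19)]

Clipped polygon: [(11,7) (265/17,7) (15,17) (35/3,19) (11,19)]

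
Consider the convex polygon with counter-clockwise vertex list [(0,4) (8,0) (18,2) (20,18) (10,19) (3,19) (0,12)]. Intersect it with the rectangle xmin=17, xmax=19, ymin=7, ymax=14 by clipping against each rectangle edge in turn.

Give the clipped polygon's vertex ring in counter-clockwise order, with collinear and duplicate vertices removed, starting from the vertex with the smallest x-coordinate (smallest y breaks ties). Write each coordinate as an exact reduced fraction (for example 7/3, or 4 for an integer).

Clipped polygon: [(17,7) (149/8,7) (19,10) (19,14) (17,14)]

1. After x ≥ 17: [(17,9/5) (18,2) (20,18) (17,183/10)]
2. After x ≤ 19: [(17,9/5) (18,2) (19,10) (19,181/10) (17,183/10)]
3. After y ≥ 7: [(17,7) (149/8,7) (19,10) (19,181/10) (17,183/10)]
4. After y ≤ 14: [(17,14) (17,7) (149/8,7) (19,10) (19,14)]
5. Canonical ring: [(17,7) (149/8,7) (19,10) (19,14) (17,14)]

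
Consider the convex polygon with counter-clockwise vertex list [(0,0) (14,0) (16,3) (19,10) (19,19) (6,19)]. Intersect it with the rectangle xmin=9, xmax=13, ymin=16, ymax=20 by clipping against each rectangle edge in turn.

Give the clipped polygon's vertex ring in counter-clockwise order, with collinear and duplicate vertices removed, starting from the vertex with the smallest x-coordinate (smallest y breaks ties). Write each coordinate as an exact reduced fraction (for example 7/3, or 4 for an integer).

Clipped polygon: [(9,16) (13,16) (13,19) (9,19)]

1. After x ≥ 9: [(9,0) (14,0) (16,3) (19,10) (19,19) (9,19)]
2. After x ≤ 13: [(9,0) (13,0) (13,19) (9,19)]
3. After y ≥ 16: [(9,16) (13,16) (13,19) (9,19)]
4. After y ≤ 20: [(9,16) (13,16) (13,19) (9,19)]
5. Canonical ring: [(9,16) (13,16) (13,19) (9,19)]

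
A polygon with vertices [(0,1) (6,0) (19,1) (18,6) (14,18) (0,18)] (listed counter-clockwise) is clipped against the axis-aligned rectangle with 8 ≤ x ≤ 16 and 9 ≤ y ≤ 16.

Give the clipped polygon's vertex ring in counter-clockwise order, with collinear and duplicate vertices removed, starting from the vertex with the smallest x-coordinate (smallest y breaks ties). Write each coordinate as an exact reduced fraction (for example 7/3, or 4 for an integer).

1. After x ≥ 8: [(8,2/13) (19,1) (18,6) (14,18) (8,18)]
2. After x ≤ 16: [(8,2/13) (16,10/13) (16,12) (14,18) (8,18)]
3. After y ≥ 9: [(8,9) (16,9) (16,12) (14,18) (8,18)]
4. After y ≤ 16: [(8,16) (8,9) (16,9) (16,12) (44/3,16)]
5. Canonical ring: [(8,9) (16,9) (16,12) (44/3,16) (8,16)]

Clipped polygon: [(8,9) (16,9) (16,12) (44/3,16) (8,16)]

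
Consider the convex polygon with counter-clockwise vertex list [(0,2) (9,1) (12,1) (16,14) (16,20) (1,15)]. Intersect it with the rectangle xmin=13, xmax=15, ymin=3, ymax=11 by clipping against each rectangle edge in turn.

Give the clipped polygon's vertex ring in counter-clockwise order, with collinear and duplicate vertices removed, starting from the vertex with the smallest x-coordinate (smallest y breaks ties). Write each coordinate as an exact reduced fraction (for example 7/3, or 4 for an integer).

Clipped polygon: [(13,17/4) (15,43/4) (15,11) (13,11)]

1. After x ≥ 13: [(13,17/4) (16,14) (16,20) (13,19)]
2. After x ≤ 15: [(13,17/4) (15,43/4) (15,59/3) (13,19)]
3. After y ≥ 3: [(13,17/4) (15,43/4) (15,59/3) (13,19)]
4. After y ≤ 11: [(13,11) (13,17/4) (15,43/4) (15,11)]
5. Canonical ring: [(13,17/4) (15,43/4) (15,11) (13,11)]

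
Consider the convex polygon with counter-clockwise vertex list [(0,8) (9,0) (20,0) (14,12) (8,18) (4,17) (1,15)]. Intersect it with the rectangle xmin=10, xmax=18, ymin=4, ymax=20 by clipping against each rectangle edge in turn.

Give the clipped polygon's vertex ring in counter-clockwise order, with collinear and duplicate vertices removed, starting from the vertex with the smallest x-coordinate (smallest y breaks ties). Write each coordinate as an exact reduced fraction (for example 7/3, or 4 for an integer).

Clipped polygon: [(10,4) (18,4) (14,12) (10,16)]

1. After x ≥ 10: [(10,0) (20,0) (14,12) (10,16)]
2. After x ≤ 18: [(10,0) (18,0) (18,4) (14,12) (10,16)]
3. After y ≥ 4: [(10,4) (18,4) (18,4) (14,12) (10,16)]
4. After y ≤ 20: [(10,4) (18,4) (18,4) (14,12) (10,16)]
5. Canonical ring: [(10,4) (18,4) (14,12) (10,16)]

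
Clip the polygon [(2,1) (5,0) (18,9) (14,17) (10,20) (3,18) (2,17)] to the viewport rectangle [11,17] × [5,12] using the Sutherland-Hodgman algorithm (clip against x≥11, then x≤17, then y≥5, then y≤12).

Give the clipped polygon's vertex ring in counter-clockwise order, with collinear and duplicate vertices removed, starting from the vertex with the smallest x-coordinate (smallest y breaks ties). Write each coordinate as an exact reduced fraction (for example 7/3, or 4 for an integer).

Clipped polygon: [(11,5) (110/9,5) (17,108/13) (17,11) (33/2,12) (11,12)]

1. After x ≥ 11: [(11,54/13) (18,9) (14,17) (11,77/4)]
2. After x ≤ 17: [(11,54/13) (17,108/13) (17,11) (14,17) (11,77/4)]
3. After y ≥ 5: [(11,5) (110/9,5) (17,108/13) (17,11) (14,17) (11,77/4)]
4. After y ≤ 12: [(11,12) (11,5) (110/9,5) (17,108/13) (17,11) (33/2,12)]
5. Canonical ring: [(11,5) (110/9,5) (17,108/13) (17,11) (33/2,12) (11,12)]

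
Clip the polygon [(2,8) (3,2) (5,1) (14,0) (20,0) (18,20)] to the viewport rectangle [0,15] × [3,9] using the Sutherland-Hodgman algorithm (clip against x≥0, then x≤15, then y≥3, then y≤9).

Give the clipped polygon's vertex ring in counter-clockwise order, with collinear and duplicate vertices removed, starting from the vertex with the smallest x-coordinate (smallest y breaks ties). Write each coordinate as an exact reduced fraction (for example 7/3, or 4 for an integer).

1. After x ≥ 0: [(2,8) (3,2) (5,1) (14,0) (20,0) (18,20)]
2. After x ≤ 15: [(15,71/4) (2,8) (3,2) (5,1) (14,0) (15,0)]
3. After y ≥ 3: [(15,3) (15,71/4) (2,8) (17/6,3)]
4. After y ≤ 9: [(15,3) (15,9) (10/3,9) (2,8) (17/6,3)]
5. Canonical ring: [(2,8) (17/6,3) (15,3) (15,9) (10/3,9)]

Clipped polygon: [(2,8) (17/6,3) (15,3) (15,9) (10/3,9)]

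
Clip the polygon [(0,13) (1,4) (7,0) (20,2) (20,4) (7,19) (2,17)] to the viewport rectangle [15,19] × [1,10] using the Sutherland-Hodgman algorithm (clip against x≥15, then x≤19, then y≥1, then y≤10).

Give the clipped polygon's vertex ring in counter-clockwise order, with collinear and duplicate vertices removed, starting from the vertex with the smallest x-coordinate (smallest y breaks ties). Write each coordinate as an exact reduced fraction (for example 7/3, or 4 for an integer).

Clipped polygon: [(15,16/13) (19,24/13) (19,67/13) (15,127/13)]

1. After x ≥ 15: [(15,16/13) (20,2) (20,4) (15,127/13)]
2. After x ≤ 19: [(15,16/13) (19,24/13) (19,67/13) (15,127/13)]
3. After y ≥ 1: [(15,16/13) (19,24/13) (19,67/13) (15,127/13)]
4. After y ≤ 10: [(15,16/13) (19,24/13) (19,67/13) (15,127/13)]
5. Canonical ring: [(15,16/13) (19,24/13) (19,67/13) (15,127/13)]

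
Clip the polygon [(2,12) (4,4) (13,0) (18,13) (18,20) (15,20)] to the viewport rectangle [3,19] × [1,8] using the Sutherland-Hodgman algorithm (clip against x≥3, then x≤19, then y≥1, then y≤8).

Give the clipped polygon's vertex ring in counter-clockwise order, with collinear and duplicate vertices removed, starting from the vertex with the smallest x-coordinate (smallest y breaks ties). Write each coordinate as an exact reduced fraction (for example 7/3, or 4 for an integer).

Clipped polygon: [(3,8) (4,4) (43/4,1) (174/13,1) (209/13,8)]

1. After x ≥ 3: [(3,164/13) (3,8) (4,4) (13,0) (18,13) (18,20) (15,20)]
2. After x ≤ 19: [(3,164/13) (3,8) (4,4) (13,0) (18,13) (18,20) (15,20)]
3. After y ≥ 1: [(3,164/13) (3,8) (4,4) (43/4,1) (174/13,1) (18,13) (18,20) (15,20)]
4. After y ≤ 8: [(3,8) (3,8) (4,4) (43/4,1) (174/13,1) (209/13,8)]
5. Canonical ring: [(3,8) (4,4) (43/4,1) (174/13,1) (209/13,8)]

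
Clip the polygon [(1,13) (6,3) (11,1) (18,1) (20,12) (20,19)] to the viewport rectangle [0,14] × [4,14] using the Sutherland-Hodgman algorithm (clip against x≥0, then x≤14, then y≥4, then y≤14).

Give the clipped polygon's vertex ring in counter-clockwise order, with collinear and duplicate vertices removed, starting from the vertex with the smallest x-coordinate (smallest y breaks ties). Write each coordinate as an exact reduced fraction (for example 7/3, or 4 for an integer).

1. After x ≥ 0: [(1,13) (6,3) (11,1) (18,1) (20,12) (20,19)]
2. After x ≤ 14: [(14,325/19) (1,13) (6,3) (11,1) (14,1)]
3. After y ≥ 4: [(14,4) (14,325/19) (1,13) (11/2,4)]
4. After y ≤ 14: [(14,4) (14,14) (25/6,14) (1,13) (11/2,4)]
5. Canonical ring: [(1,13) (11/2,4) (14,4) (14,14) (25/6,14)]

Clipped polygon: [(1,13) (11/2,4) (14,4) (14,14) (25/6,14)]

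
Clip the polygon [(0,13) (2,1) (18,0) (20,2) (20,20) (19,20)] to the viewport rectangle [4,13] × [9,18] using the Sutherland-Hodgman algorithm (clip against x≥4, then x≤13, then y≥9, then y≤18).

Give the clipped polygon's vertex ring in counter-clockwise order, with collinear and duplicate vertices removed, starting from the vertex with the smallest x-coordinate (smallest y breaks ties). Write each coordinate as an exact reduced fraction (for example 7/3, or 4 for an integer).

1. After x ≥ 4: [(4,275/19) (4,7/8) (18,0) (20,2) (20,20) (19,20)]
2. After x ≤ 13: [(13,338/19) (4,275/19) (4,7/8) (13,5/16)]
3. After y ≥ 9: [(13,9) (13,338/19) (4,275/19) (4,9)]
4. After y ≤ 18: [(13,9) (13,338/19) (4,275/19) (4,9)]
5. Canonical ring: [(4,9) (13,9) (13,338/19) (4,275/19)]

Clipped polygon: [(4,9) (13,9) (13,338/19) (4,275/19)]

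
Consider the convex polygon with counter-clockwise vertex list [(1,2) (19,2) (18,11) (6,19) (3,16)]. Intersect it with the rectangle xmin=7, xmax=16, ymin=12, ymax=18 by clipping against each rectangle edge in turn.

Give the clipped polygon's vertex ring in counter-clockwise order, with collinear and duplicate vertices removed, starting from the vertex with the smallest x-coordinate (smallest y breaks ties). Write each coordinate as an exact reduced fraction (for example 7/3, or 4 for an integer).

1. After x ≥ 7: [(7,2) (19,2) (18,11) (7,55/3)]
2. After x ≤ 16: [(7,2) (16,2) (16,37/3) (7,55/3)]
3. After y ≥ 12: [(7,12) (16,12) (16,37/3) (7,55/3)]
4. After y ≤ 18: [(7,18) (7,12) (16,12) (16,37/3) (15/2,18)]
5. Canonical ring: [(7,12) (16,12) (16,37/3) (15/2,18) (7,18)]

Clipped polygon: [(7,12) (16,12) (16,37/3) (15/2,18) (7,18)]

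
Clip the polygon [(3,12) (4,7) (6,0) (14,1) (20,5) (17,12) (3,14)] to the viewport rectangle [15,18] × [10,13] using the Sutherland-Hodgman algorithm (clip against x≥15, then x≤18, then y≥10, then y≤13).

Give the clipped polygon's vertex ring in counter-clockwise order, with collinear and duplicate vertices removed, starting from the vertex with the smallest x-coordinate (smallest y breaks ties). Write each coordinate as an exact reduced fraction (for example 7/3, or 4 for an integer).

Clipped polygon: [(15,10) (125/7,10) (17,12) (15,86/7)]

1. After x ≥ 15: [(15,5/3) (20,5) (17,12) (15,86/7)]
2. After x ≤ 18: [(15,5/3) (18,11/3) (18,29/3) (17,12) (15,86/7)]
3. After y ≥ 10: [(15,10) (125/7,10) (17,12) (15,86/7)]
4. After y ≤ 13: [(15,10) (125/7,10) (17,12) (15,86/7)]
5. Canonical ring: [(15,10) (125/7,10) (17,12) (15,86/7)]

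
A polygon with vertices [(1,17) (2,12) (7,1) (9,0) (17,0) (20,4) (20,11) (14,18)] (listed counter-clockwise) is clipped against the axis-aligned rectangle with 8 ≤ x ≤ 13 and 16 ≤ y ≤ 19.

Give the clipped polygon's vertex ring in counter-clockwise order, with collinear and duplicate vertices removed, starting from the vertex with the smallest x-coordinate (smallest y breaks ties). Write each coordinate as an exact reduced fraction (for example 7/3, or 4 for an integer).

Clipped polygon: [(8,16) (13,16) (13,233/13) (8,228/13)]

1. After x ≥ 8: [(8,228/13) (8,1/2) (9,0) (17,0) (20,4) (20,11) (14,18)]
2. After x ≤ 13: [(13,233/13) (8,228/13) (8,1/2) (9,0) (13,0)]
3. After y ≥ 16: [(13,16) (13,233/13) (8,228/13) (8,16)]
4. After y ≤ 19: [(13,16) (13,233/13) (8,228/13) (8,16)]
5. Canonical ring: [(8,16) (13,16) (13,233/13) (8,228/13)]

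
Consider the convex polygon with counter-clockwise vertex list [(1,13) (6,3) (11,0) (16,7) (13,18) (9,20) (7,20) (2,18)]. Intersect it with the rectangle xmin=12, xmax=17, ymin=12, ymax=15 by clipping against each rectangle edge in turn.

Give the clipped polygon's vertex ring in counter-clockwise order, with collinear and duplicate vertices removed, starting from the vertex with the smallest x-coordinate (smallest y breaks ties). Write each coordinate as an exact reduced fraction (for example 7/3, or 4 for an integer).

Clipped polygon: [(12,12) (161/11,12) (152/11,15) (12,15)]

1. After x ≥ 12: [(12,7/5) (16,7) (13,18) (12,37/2)]
2. After x ≤ 17: [(12,7/5) (16,7) (13,18) (12,37/2)]
3. After y ≥ 12: [(12,12) (161/11,12) (13,18) (12,37/2)]
4. After y ≤ 15: [(12,15) (12,12) (161/11,12) (152/11,15)]
5. Canonical ring: [(12,12) (161/11,12) (152/11,15) (12,15)]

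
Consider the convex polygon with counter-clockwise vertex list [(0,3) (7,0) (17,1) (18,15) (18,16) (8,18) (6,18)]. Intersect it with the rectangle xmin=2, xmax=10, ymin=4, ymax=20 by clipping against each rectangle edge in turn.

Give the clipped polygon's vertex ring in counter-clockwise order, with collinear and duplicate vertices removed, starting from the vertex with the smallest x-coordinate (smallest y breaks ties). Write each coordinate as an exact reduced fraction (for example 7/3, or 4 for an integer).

1. After x ≥ 2: [(2,8) (2,15/7) (7,0) (17,1) (18,15) (18,16) (8,18) (6,18)]
2. After x ≤ 10: [(2,8) (2,15/7) (7,0) (10,3/10) (10,88/5) (8,18) (6,18)]
3. After y ≥ 4: [(2,8) (2,4) (10,4) (10,88/5) (8,18) (6,18)]
4. After y ≤ 20: [(2,8) (2,4) (10,4) (10,88/5) (8,18) (6,18)]
5. Canonical ring: [(2,4) (10,4) (10,88/5) (8,18) (6,18) (2,8)]

Clipped polygon: [(2,4) (10,4) (10,88/5) (8,18) (6,18) (2,8)]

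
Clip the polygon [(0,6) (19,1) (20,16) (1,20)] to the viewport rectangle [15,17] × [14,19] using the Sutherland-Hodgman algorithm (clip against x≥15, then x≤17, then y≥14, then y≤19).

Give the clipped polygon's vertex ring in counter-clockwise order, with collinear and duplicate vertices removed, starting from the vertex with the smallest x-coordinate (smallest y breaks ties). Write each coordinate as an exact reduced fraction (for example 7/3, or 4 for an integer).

Clipped polygon: [(15,14) (17,14) (17,316/19) (15,324/19)]

1. After x ≥ 15: [(15,39/19) (19,1) (20,16) (15,324/19)]
2. After x ≤ 17: [(15,39/19) (17,29/19) (17,316/19) (15,324/19)]
3. After y ≥ 14: [(15,14) (17,14) (17,316/19) (15,324/19)]
4. After y ≤ 19: [(15,14) (17,14) (17,316/19) (15,324/19)]
5. Canonical ring: [(15,14) (17,14) (17,316/19) (15,324/19)]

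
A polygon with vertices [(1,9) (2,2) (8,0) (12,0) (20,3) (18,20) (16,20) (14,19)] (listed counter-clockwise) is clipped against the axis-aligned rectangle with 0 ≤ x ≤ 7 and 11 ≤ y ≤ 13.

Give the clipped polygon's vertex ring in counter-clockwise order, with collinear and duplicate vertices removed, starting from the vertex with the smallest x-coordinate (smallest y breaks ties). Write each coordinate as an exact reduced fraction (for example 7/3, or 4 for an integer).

Clipped polygon: [(18/5,11) (7,11) (7,13) (31/5,13)]

1. After x ≥ 0: [(1,9) (2,2) (8,0) (12,0) (20,3) (18,20) (16,20) (14,19)]
2. After x ≤ 7: [(7,177/13) (1,9) (2,2) (7,1/3)]
3. After y ≥ 11: [(7,11) (7,177/13) (18/5,11)]
4. After y ≤ 13: [(7,11) (7,13) (31/5,13) (18/5,11)]
5. Canonical ring: [(18/5,11) (7,11) (7,13) (31/5,13)]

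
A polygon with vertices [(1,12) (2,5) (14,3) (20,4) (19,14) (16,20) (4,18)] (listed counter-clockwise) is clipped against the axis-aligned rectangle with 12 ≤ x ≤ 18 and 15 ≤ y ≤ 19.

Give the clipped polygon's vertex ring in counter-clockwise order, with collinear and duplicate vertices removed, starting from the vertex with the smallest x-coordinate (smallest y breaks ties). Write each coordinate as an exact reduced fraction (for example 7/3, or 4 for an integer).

Clipped polygon: [(12,15) (18,15) (18,16) (33/2,19) (12,19)]

1. After x ≥ 12: [(12,10/3) (14,3) (20,4) (19,14) (16,20) (12,58/3)]
2. After x ≤ 18: [(12,10/3) (14,3) (18,11/3) (18,16) (16,20) (12,58/3)]
3. After y ≥ 15: [(12,15) (18,15) (18,16) (16,20) (12,58/3)]
4. After y ≤ 19: [(12,19) (12,15) (18,15) (18,16) (33/2,19)]
5. Canonical ring: [(12,15) (18,15) (18,16) (33/2,19) (12,19)]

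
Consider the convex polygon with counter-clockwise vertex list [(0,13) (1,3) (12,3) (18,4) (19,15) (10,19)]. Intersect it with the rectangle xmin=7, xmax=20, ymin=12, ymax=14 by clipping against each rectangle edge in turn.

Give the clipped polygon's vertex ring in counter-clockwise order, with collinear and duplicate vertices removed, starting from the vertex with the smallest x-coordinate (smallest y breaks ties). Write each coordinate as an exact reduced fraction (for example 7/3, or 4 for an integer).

1. After x ≥ 7: [(7,86/5) (7,3) (12,3) (18,4) (19,15) (10,19)]
2. After x ≤ 20: [(7,86/5) (7,3) (12,3) (18,4) (19,15) (10,19)]
3. After y ≥ 12: [(7,86/5) (7,12) (206/11,12) (19,15) (10,19)]
4. After y ≤ 14: [(7,14) (7,12) (206/11,12) (208/11,14)]
5. Canonical ring: [(7,12) (206/11,12) (208/11,14) (7,14)]

Clipped polygon: [(7,12) (206/11,12) (208/11,14) (7,14)]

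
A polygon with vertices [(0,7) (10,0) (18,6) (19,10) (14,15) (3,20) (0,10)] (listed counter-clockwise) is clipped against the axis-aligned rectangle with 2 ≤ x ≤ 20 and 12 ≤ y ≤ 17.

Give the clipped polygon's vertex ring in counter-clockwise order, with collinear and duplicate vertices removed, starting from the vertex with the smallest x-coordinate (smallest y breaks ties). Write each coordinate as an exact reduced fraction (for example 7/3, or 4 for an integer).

Clipped polygon: [(2,12) (17,12) (14,15) (48/5,17) (21/10,17) (2,50/3)]

1. After x ≥ 2: [(2,28/5) (10,0) (18,6) (19,10) (14,15) (3,20) (2,50/3)]
2. After x ≤ 20: [(2,28/5) (10,0) (18,6) (19,10) (14,15) (3,20) (2,50/3)]
3. After y ≥ 12: [(2,12) (17,12) (14,15) (3,20) (2,50/3)]
4. After y ≤ 17: [(2,12) (17,12) (14,15) (48/5,17) (21/10,17) (2,50/3)]
5. Canonical ring: [(2,12) (17,12) (14,15) (48/5,17) (21/10,17) (2,50/3)]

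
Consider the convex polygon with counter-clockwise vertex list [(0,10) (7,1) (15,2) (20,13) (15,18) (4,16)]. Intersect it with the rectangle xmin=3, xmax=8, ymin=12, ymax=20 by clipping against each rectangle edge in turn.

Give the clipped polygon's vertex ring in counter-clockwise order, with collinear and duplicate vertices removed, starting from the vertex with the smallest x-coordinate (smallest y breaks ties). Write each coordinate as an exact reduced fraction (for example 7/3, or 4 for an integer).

1. After x ≥ 3: [(3,29/2) (3,43/7) (7,1) (15,2) (20,13) (15,18) (4,16)]
2. After x ≤ 8: [(3,29/2) (3,43/7) (7,1) (8,9/8) (8,184/11) (4,16)]
3. After y ≥ 12: [(3,29/2) (3,12) (8,12) (8,184/11) (4,16)]
4. After y ≤ 20: [(3,29/2) (3,12) (8,12) (8,184/11) (4,16)]
5. Canonical ring: [(3,12) (8,12) (8,184/11) (4,16) (3,29/2)]

Clipped polygon: [(3,12) (8,12) (8,184/11) (4,16) (3,29/2)]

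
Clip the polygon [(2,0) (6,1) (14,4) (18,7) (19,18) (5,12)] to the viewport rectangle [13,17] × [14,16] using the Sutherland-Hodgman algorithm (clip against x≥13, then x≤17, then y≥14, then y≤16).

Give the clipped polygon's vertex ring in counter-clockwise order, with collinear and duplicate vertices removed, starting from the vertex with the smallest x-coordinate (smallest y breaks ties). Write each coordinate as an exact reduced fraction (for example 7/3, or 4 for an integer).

1. After x ≥ 13: [(13,29/8) (14,4) (18,7) (19,18) (13,108/7)]
2. After x ≤ 17: [(13,29/8) (14,4) (17,25/4) (17,120/7) (13,108/7)]
3. After y ≥ 14: [(13,14) (17,14) (17,120/7) (13,108/7)]
4. After y ≤ 16: [(13,14) (17,14) (17,16) (43/3,16) (13,108/7)]
5. Canonical ring: [(13,14) (17,14) (17,16) (43/3,16) (13,108/7)]

Clipped polygon: [(13,14) (17,14) (17,16) (43/3,16) (13,108/7)]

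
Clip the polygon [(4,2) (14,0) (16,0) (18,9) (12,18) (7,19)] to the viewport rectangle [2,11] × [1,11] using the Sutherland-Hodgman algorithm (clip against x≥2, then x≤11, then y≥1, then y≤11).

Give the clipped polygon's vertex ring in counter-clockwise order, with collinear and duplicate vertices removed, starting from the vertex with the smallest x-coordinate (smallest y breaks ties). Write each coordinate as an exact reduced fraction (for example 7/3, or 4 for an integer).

1. After x ≥ 2: [(4,2) (14,0) (16,0) (18,9) (12,18) (7,19)]
2. After x ≤ 11: [(4,2) (11,3/5) (11,91/5) (7,19)]
3. After y ≥ 1: [(4,2) (9,1) (11,1) (11,91/5) (7,19)]
4. After y ≤ 11: [(95/17,11) (4,2) (9,1) (11,1) (11,11)]
5. Canonical ring: [(4,2) (9,1) (11,1) (11,11) (95/17,11)]

Clipped polygon: [(4,2) (9,1) (11,1) (11,11) (95/17,11)]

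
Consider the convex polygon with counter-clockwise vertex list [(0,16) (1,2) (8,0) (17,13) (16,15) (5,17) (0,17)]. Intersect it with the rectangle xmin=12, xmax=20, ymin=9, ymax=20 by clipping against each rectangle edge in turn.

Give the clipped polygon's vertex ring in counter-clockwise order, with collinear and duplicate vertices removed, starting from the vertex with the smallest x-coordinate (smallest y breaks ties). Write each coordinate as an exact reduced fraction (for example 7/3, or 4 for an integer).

1. After x ≥ 12: [(12,52/9) (17,13) (16,15) (12,173/11)]
2. After x ≤ 20: [(12,52/9) (17,13) (16,15) (12,173/11)]
3. After y ≥ 9: [(12,9) (185/13,9) (17,13) (16,15) (12,173/11)]
4. After y ≤ 20: [(12,9) (185/13,9) (17,13) (16,15) (12,173/11)]
5. Canonical ring: [(12,9) (185/13,9) (17,13) (16,15) (12,173/11)]

Clipped polygon: [(12,9) (185/13,9) (17,13) (16,15) (12,173/11)]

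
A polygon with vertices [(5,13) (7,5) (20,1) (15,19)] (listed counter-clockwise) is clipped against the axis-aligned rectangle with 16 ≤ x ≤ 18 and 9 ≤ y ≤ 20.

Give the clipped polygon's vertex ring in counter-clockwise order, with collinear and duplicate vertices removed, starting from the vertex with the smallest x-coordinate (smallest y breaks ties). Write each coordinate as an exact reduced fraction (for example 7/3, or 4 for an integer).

Clipped polygon: [(16,9) (160/9,9) (16,77/5)]

1. After x ≥ 16: [(16,29/13) (20,1) (16,77/5)]
2. After x ≤ 18: [(16,29/13) (18,21/13) (18,41/5) (16,77/5)]
3. After y ≥ 9: [(16,9) (160/9,9) (16,77/5)]
4. After y ≤ 20: [(16,9) (160/9,9) (16,77/5)]
5. Canonical ring: [(16,9) (160/9,9) (16,77/5)]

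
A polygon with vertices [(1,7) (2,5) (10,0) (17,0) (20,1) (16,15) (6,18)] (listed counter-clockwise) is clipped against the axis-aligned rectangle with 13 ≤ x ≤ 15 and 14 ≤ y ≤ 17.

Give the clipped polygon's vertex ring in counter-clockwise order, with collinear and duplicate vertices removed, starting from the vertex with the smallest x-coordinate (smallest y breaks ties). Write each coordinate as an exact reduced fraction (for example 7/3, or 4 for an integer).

Clipped polygon: [(13,14) (15,14) (15,153/10) (13,159/10)]

1. After x ≥ 13: [(13,0) (17,0) (20,1) (16,15) (13,159/10)]
2. After x ≤ 15: [(13,0) (15,0) (15,153/10) (13,159/10)]
3. After y ≥ 14: [(13,14) (15,14) (15,153/10) (13,159/10)]
4. After y ≤ 17: [(13,14) (15,14) (15,153/10) (13,159/10)]
5. Canonical ring: [(13,14) (15,14) (15,153/10) (13,159/10)]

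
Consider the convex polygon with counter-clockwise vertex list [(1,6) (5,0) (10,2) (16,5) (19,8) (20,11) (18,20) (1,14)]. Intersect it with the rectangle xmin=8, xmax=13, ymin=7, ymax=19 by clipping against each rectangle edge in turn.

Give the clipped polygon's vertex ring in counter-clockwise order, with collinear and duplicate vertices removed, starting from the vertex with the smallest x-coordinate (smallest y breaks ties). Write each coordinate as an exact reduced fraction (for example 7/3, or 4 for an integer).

1. After x ≥ 8: [(8,6/5) (10,2) (16,5) (19,8) (20,11) (18,20) (8,280/17)]
2. After x ≤ 13: [(8,6/5) (10,2) (13,7/2) (13,310/17) (8,280/17)]
3. After y ≥ 7: [(8,7) (13,7) (13,310/17) (8,280/17)]
4. After y ≤ 19: [(8,7) (13,7) (13,310/17) (8,280/17)]
5. Canonical ring: [(8,7) (13,7) (13,310/17) (8,280/17)]

Clipped polygon: [(8,7) (13,7) (13,310/17) (8,280/17)]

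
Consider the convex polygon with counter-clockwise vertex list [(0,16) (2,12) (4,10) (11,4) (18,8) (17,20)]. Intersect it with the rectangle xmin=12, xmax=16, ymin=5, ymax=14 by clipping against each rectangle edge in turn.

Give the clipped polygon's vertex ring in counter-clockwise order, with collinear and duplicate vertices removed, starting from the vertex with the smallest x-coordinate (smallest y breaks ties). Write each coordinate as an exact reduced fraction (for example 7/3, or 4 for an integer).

Clipped polygon: [(12,5) (51/4,5) (16,48/7) (16,14) (12,14)]

1. After x ≥ 12: [(12,320/17) (12,32/7) (18,8) (17,20)]
2. After x ≤ 16: [(16,336/17) (12,320/17) (12,32/7) (16,48/7)]
3. After y ≥ 5: [(16,336/17) (12,320/17) (12,5) (51/4,5) (16,48/7)]
4. After y ≤ 14: [(16,14) (12,14) (12,5) (51/4,5) (16,48/7)]
5. Canonical ring: [(12,5) (51/4,5) (16,48/7) (16,14) (12,14)]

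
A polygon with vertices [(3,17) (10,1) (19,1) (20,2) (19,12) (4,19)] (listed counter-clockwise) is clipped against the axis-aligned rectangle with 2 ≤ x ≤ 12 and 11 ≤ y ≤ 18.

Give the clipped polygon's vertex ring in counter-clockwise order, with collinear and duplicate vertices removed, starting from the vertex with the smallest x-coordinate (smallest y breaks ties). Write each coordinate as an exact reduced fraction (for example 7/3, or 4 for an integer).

Clipped polygon: [(3,17) (45/8,11) (12,11) (12,229/15) (43/7,18) (7/2,18)]

1. After x ≥ 2: [(3,17) (10,1) (19,1) (20,2) (19,12) (4,19)]
2. After x ≤ 12: [(3,17) (10,1) (12,1) (12,229/15) (4,19)]
3. After y ≥ 11: [(3,17) (45/8,11) (12,11) (12,229/15) (4,19)]
4. After y ≤ 18: [(7/2,18) (3,17) (45/8,11) (12,11) (12,229/15) (43/7,18)]
5. Canonical ring: [(3,17) (45/8,11) (12,11) (12,229/15) (43/7,18) (7/2,18)]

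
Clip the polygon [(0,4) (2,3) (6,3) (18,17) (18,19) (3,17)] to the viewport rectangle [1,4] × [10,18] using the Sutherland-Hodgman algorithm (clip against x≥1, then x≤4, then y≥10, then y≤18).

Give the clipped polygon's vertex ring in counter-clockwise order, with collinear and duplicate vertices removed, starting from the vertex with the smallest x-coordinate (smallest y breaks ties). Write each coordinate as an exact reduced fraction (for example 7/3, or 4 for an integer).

Clipped polygon: [(18/13,10) (4,10) (4,257/15) (3,17)]

1. After x ≥ 1: [(1,25/3) (1,7/2) (2,3) (6,3) (18,17) (18,19) (3,17)]
2. After x ≤ 4: [(1,25/3) (1,7/2) (2,3) (4,3) (4,257/15) (3,17)]
3. After y ≥ 10: [(18/13,10) (4,10) (4,257/15) (3,17)]
4. After y ≤ 18: [(18/13,10) (4,10) (4,257/15) (3,17)]
5. Canonical ring: [(18/13,10) (4,10) (4,257/15) (3,17)]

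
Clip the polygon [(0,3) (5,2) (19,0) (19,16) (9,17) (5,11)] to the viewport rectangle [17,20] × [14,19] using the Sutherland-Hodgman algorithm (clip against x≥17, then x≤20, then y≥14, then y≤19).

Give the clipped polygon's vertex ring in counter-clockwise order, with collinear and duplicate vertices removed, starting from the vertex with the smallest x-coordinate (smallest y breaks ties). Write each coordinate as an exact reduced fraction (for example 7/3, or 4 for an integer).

1. After x ≥ 17: [(17,2/7) (19,0) (19,16) (17,81/5)]
2. After x ≤ 20: [(17,2/7) (19,0) (19,16) (17,81/5)]
3. After y ≥ 14: [(17,14) (19,14) (19,16) (17,81/5)]
4. After y ≤ 19: [(17,14) (19,14) (19,16) (17,81/5)]
5. Canonical ring: [(17,14) (19,14) (19,16) (17,81/5)]

Clipped polygon: [(17,14) (19,14) (19,16) (17,81/5)]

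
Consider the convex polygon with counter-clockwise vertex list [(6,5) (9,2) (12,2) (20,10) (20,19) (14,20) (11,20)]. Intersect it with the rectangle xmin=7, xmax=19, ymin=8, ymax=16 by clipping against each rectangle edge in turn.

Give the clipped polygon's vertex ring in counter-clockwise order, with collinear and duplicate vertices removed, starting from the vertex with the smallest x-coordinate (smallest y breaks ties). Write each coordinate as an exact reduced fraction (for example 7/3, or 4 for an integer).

1. After x ≥ 7: [(7,8) (7,4) (9,2) (12,2) (20,10) (20,19) (14,20) (11,20)]
2. After x ≤ 19: [(7,8) (7,4) (9,2) (12,2) (19,9) (19,115/6) (14,20) (11,20)]
3. After y ≥ 8: [(7,8) (7,8) (18,8) (19,9) (19,115/6) (14,20) (11,20)]
4. After y ≤ 16: [(29/3,16) (7,8) (7,8) (18,8) (19,9) (19,16)]
5. Canonical ring: [(7,8) (18,8) (19,9) (19,16) (29/3,16)]

Clipped polygon: [(7,8) (18,8) (19,9) (19,16) (29/3,16)]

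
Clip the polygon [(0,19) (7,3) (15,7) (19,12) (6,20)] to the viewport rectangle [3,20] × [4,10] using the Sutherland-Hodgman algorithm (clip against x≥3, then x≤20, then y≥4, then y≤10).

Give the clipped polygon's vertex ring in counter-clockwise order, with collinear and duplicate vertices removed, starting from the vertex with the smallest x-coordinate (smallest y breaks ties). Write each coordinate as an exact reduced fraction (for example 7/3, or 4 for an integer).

Clipped polygon: [(63/16,10) (105/16,4) (9,4) (15,7) (87/5,10)]

1. After x ≥ 3: [(3,39/2) (3,85/7) (7,3) (15,7) (19,12) (6,20)]
2. After x ≤ 20: [(3,39/2) (3,85/7) (7,3) (15,7) (19,12) (6,20)]
3. After y ≥ 4: [(3,39/2) (3,85/7) (105/16,4) (9,4) (15,7) (19,12) (6,20)]
4. After y ≤ 10: [(63/16,10) (105/16,4) (9,4) (15,7) (87/5,10)]
5. Canonical ring: [(63/16,10) (105/16,4) (9,4) (15,7) (87/5,10)]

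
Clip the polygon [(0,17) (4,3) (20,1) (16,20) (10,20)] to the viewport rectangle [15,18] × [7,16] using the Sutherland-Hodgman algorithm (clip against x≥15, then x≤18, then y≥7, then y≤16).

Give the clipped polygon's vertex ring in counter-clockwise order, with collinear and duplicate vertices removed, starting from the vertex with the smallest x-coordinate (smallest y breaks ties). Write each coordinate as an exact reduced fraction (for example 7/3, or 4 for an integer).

1. After x ≥ 15: [(15,13/8) (20,1) (16,20) (15,20)]
2. After x ≤ 18: [(15,13/8) (18,5/4) (18,21/2) (16,20) (15,20)]
3. After y ≥ 7: [(15,7) (18,7) (18,21/2) (16,20) (15,20)]
4. After y ≤ 16: [(15,16) (15,7) (18,7) (18,21/2) (320/19,16)]
5. Canonical ring: [(15,7) (18,7) (18,21/2) (320/19,16) (15,16)]

Clipped polygon: [(15,7) (18,7) (18,21/2) (320/19,16) (15,16)]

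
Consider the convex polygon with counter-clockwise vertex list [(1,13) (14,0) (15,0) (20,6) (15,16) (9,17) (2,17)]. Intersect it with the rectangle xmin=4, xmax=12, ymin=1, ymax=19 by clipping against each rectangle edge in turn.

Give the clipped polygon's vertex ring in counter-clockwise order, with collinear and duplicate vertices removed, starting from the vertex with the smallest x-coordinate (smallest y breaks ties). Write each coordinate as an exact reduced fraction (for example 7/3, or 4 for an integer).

1. After x ≥ 4: [(4,10) (14,0) (15,0) (20,6) (15,16) (9,17) (4,17)]
2. After x ≤ 12: [(4,10) (12,2) (12,33/2) (9,17) (4,17)]
3. After y ≥ 1: [(4,10) (12,2) (12,33/2) (9,17) (4,17)]
4. After y ≤ 19: [(4,10) (12,2) (12,33/2) (9,17) (4,17)]
5. Canonical ring: [(4,10) (12,2) (12,33/2) (9,17) (4,17)]

Clipped polygon: [(4,10) (12,2) (12,33/2) (9,17) (4,17)]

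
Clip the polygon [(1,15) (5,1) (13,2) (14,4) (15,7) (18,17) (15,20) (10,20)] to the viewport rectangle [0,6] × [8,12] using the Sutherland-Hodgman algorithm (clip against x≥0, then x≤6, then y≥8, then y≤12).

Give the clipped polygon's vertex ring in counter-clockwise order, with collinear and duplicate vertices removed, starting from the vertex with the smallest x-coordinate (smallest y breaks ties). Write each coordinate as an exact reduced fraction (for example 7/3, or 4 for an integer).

Clipped polygon: [(13/7,12) (3,8) (6,8) (6,12)]

1. After x ≥ 0: [(1,15) (5,1) (13,2) (14,4) (15,7) (18,17) (15,20) (10,20)]
2. After x ≤ 6: [(6,160/9) (1,15) (5,1) (6,9/8)]
3. After y ≥ 8: [(6,8) (6,160/9) (1,15) (3,8)]
4. After y ≤ 12: [(6,8) (6,12) (13/7,12) (3,8)]
5. Canonical ring: [(13/7,12) (3,8) (6,8) (6,12)]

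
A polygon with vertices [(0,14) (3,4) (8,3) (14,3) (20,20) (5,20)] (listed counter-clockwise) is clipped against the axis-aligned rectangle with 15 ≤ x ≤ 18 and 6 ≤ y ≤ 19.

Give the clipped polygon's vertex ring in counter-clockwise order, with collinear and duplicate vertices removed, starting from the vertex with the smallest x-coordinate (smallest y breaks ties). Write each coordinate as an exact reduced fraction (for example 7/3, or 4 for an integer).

Clipped polygon: [(15,6) (256/17,6) (18,43/3) (18,19) (15,19)]

1. After x ≥ 15: [(15,35/6) (20,20) (15,20)]
2. After x ≤ 18: [(15,35/6) (18,43/3) (18,20) (15,20)]
3. After y ≥ 6: [(15,6) (256/17,6) (18,43/3) (18,20) (15,20)]
4. After y ≤ 19: [(15,19) (15,6) (256/17,6) (18,43/3) (18,19)]
5. Canonical ring: [(15,6) (256/17,6) (18,43/3) (18,19) (15,19)]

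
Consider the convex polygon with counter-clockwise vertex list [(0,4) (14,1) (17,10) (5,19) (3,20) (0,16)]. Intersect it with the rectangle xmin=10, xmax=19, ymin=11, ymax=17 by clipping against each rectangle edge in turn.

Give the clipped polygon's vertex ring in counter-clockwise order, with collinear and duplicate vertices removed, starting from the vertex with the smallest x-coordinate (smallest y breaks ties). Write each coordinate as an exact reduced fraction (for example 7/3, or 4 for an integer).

Clipped polygon: [(10,11) (47/3,11) (10,61/4)]

1. After x ≥ 10: [(10,13/7) (14,1) (17,10) (10,61/4)]
2. After x ≤ 19: [(10,13/7) (14,1) (17,10) (10,61/4)]
3. After y ≥ 11: [(10,11) (47/3,11) (10,61/4)]
4. After y ≤ 17: [(10,11) (47/3,11) (10,61/4)]
5. Canonical ring: [(10,11) (47/3,11) (10,61/4)]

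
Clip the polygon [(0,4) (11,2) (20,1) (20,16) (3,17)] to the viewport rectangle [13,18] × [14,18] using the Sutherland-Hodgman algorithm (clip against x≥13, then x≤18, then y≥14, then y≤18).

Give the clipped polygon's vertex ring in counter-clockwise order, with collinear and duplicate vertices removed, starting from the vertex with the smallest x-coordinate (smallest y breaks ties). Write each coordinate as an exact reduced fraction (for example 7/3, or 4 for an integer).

Clipped polygon: [(13,14) (18,14) (18,274/17) (13,279/17)]

1. After x ≥ 13: [(13,16/9) (20,1) (20,16) (13,279/17)]
2. After x ≤ 18: [(13,16/9) (18,11/9) (18,274/17) (13,279/17)]
3. After y ≥ 14: [(13,14) (18,14) (18,274/17) (13,279/17)]
4. After y ≤ 18: [(13,14) (18,14) (18,274/17) (13,279/17)]
5. Canonical ring: [(13,14) (18,14) (18,274/17) (13,279/17)]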